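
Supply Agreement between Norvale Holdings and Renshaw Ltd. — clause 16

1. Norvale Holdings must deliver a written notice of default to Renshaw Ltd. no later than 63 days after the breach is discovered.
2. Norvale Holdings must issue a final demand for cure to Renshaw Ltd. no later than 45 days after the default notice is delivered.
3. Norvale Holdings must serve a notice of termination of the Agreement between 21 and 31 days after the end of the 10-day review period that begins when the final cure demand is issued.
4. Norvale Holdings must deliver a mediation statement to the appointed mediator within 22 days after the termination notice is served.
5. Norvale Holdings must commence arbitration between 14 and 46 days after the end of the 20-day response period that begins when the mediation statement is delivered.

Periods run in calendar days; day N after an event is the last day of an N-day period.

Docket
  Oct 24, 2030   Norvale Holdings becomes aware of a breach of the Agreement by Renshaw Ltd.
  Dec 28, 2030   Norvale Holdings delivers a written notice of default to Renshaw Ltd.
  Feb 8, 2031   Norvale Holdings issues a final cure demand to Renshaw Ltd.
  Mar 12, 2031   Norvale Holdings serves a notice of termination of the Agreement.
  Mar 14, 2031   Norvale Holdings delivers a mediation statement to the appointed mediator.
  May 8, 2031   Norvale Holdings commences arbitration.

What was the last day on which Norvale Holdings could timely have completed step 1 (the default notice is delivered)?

Dec 26, 2030

Step 1 runs from Oct 24, 2030, when the breach is discovered. 63 days after Oct 24, 2030 is Dec 26, 2030.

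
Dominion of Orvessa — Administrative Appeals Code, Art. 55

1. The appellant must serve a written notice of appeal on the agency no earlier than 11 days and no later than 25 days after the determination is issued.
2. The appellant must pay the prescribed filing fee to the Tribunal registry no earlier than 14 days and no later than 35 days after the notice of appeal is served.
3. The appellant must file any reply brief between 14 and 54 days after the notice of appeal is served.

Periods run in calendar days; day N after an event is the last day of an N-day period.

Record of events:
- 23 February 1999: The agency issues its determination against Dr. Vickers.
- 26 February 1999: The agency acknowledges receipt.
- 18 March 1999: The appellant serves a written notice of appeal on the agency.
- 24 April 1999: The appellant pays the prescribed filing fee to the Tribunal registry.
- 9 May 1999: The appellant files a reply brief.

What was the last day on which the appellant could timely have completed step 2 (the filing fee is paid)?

Step 2 runs from 18 March 1999, when the notice of appeal is served. The window is 14–35 days after 18 March 1999; it closes on 22 April 1999.

22 April 1999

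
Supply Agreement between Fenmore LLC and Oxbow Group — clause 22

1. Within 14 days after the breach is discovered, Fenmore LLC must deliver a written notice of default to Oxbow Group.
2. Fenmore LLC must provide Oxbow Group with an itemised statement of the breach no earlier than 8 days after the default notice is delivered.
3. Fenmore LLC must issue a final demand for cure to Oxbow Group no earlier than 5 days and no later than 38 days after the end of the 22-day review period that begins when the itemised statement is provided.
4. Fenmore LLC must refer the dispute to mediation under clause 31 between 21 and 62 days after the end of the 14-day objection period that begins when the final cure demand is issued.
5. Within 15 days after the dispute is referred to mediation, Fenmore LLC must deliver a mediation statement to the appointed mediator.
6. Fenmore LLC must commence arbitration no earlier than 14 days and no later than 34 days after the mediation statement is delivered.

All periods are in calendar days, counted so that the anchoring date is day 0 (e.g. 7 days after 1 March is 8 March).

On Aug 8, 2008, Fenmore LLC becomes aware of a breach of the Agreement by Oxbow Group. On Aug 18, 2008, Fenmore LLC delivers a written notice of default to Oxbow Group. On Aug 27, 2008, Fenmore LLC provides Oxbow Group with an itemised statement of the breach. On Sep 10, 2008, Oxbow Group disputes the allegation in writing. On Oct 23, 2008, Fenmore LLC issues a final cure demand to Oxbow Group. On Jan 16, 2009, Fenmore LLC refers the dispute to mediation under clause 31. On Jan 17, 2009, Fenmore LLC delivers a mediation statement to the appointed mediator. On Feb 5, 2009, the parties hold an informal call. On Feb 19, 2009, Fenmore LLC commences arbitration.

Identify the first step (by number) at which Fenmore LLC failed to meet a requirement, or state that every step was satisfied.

Step 1: 14 days after Aug 8, 2008 (when the breach is discovered) is Aug 22, 2008; Aug 18, 2008 is within that limit.
Step 2: the earliest permitted date is 8 days after Aug 18, 2008 (when the default notice is delivered), i.e. Aug 26, 2008; Aug 27, 2008 is on or after that date.
Step 3: the window is 5–38 days after Sep 18, 2008 (end of the 22-day review period, which began when the itemised statement is provided on Aug 27, 2008), so Sep 23, 2008 through Oct 26, 2008; done Oct 23, 2008 — within the window.
Step 4: the window is 21–62 days after Nov 6, 2008 (end of the 14-day objection period, which began when the final cure demand is issued on Oct 23, 2008), so Nov 27, 2008 through Jan 7, 2009; done Jan 16, 2009 — 9 days after the window closed.
No need to go further; step 4 was not satisfied.

Step 4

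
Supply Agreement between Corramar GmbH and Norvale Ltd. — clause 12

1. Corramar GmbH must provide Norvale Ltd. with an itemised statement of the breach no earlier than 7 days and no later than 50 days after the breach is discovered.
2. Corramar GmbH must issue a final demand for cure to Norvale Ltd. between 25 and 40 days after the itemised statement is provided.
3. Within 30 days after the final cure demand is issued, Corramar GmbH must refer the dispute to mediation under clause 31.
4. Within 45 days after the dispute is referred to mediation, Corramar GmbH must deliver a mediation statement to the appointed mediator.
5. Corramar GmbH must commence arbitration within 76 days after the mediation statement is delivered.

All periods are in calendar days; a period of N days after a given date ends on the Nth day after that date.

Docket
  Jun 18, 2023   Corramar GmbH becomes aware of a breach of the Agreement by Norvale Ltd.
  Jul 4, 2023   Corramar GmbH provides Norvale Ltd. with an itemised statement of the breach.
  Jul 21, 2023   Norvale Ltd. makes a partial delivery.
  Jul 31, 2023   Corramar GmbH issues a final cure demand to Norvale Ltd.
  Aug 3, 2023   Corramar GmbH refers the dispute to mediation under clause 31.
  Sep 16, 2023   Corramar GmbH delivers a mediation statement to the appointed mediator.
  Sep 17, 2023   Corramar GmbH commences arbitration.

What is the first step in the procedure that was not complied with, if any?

None — every step was satisfied

(1) the permitted window runs from Jun 18, 2023 + 7 = Jun 25, 2023 to Jun 18, 2023 + 50 = Aug 7, 2023; Jul 4, 2023 falls inside that range.
(2) the permitted window runs from Jul 4, 2023 + 25 = Jul 29, 2023 to Jul 4, 2023 + 40 = Aug 13, 2023; done Jul 31, 2023 — within the window.
(3) due by Jul 31, 2023 + 30 days = Aug 30, 2023; done Aug 3, 2023 — timely.
(4) due by Aug 3, 2023 + 45 days = Sep 17, 2023; Sep 16, 2023 is within that limit.
(5) due by Sep 16, 2023 + 76 days = Dec 1, 2023; completed Sep 17, 2023, before the deadline.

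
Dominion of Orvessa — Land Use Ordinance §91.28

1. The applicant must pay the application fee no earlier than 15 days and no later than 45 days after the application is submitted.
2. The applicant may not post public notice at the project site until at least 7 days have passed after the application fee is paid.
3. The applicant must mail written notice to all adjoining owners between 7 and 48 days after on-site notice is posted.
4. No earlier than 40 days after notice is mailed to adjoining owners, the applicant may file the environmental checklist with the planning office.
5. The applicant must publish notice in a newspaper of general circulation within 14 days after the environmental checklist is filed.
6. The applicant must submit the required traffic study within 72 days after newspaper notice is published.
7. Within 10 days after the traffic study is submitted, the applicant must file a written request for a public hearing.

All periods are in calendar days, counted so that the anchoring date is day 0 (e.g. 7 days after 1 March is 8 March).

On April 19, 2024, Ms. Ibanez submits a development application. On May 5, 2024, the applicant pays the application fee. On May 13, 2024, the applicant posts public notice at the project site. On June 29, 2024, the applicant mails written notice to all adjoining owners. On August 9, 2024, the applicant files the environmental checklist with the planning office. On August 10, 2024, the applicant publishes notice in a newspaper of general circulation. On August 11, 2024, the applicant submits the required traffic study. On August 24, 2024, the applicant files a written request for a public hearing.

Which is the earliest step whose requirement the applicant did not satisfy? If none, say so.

Step 7

(1) the permitted window runs from April 19, 2024 + 15 = May 4, 2024 to April 19, 2024 + 45 = June 3, 2024; May 5, 2024 falls inside that range.
(2) permitted from May 5, 2024 + 7 days = May 12, 2024 onward; done May 13, 2024 — permitted.
(3) the permitted window runs from May 13, 2024 + 7 = May 20, 2024 to May 13, 2024 + 48 = June 30, 2024; done June 29, 2024 — within the window.
(4) permitted from June 29, 2024 + 40 days = August 8, 2024 onward; done August 9, 2024, after the minimum wait.
(5) due by August 9, 2024 + 14 days = August 23, 2024; done August 10, 2024 — timely.
(6) due by August 10, 2024 + 72 days = October 21, 2024; completed August 11, 2024, before the deadline.
(7) due by August 11, 2024 + 10 days = August 21, 2024; done August 24, 2024 — 3 days late.
The analysis stops there.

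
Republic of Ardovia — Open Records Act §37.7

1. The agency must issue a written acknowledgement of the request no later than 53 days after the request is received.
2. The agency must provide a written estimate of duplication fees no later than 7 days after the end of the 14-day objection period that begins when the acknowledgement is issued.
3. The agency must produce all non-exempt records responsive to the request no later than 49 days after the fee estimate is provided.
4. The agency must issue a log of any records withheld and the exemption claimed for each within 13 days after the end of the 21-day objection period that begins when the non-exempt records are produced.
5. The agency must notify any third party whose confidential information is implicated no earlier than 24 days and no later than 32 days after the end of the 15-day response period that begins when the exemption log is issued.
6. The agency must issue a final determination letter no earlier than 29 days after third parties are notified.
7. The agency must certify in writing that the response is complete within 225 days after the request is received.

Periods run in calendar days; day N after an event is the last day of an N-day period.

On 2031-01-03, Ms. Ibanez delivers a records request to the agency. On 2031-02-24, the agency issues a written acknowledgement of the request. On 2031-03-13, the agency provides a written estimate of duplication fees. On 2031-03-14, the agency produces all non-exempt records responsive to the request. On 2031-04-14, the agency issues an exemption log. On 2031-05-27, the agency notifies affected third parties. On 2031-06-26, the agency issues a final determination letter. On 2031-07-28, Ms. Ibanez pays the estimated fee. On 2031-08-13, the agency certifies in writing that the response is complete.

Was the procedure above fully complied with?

Yes

Step 1 — counting 53 days from 2031-01-03 (when the request is received) gives a deadline of 2031-02-25; done 2031-02-24 — timely.
Step 2 — counting 7 days from 2031-03-10 (end of the 14-day objection period, which began when the acknowledgement is issued on 2031-02-24) gives a deadline of 2031-03-17; completed 2031-03-13, before the deadline.
Step 3 — counting 49 days from 2031-03-13 (when the fee estimate is provided) gives a deadline of 2031-05-01; completed 2031-03-14, before the deadline.
Step 4 — counting 13 days from 2031-04-04 (end of the 21-day objection period, which began when the non-exempt records are produced on 2031-03-14) gives a deadline of 2031-04-17; 2031-04-14 is within that limit.
Step 5 — 24 and 32 days from 2031-04-29 (end of the 15-day response period, which began when the exemption log is issued on 2031-04-14) are 2031-05-23 and 2031-05-31 respectively; done 2031-05-27 — within the window.
Step 6 — must wait 29 days from 2031-05-27 (when third parties are notified), so not before 2031-06-25; done 2031-06-26 — permitted.
Step 7 — counting 225 days from 2031-01-03 (when the request is received) gives a deadline of 2031-08-16; 2031-08-13 is within that limit.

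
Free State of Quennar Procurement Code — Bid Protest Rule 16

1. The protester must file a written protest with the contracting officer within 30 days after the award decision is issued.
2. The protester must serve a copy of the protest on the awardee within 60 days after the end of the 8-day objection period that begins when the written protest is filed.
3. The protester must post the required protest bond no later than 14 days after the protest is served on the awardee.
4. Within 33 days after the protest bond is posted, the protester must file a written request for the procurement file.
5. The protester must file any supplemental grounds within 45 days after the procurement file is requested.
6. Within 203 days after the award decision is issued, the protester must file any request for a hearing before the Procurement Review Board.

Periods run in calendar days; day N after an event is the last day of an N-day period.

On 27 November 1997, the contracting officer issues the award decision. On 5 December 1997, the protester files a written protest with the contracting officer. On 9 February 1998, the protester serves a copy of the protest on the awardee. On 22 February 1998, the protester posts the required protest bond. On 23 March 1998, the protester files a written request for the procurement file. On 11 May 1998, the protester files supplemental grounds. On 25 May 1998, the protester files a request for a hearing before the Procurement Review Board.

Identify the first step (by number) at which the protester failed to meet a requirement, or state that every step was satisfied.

(1) due by 27 November 1997 + 30 days = 27 December 1997; 5 December 1997 is within that limit.
(2) due by 13 December 1997 + 60 days = 11 February 1998; done 9 February 1998 — timely.
(3) due by 9 February 1998 + 14 days = 23 February 1998; 22 February 1998 is within that limit.
(4) due by 22 February 1998 + 33 days = 27 March 1998; 23 March 1998 is within that limit.
(5) due by 23 March 1998 + 45 days = 7 May 1998; 11 May 1998 misses that deadline by 4 days.
Later steps need not be reached.

Step 5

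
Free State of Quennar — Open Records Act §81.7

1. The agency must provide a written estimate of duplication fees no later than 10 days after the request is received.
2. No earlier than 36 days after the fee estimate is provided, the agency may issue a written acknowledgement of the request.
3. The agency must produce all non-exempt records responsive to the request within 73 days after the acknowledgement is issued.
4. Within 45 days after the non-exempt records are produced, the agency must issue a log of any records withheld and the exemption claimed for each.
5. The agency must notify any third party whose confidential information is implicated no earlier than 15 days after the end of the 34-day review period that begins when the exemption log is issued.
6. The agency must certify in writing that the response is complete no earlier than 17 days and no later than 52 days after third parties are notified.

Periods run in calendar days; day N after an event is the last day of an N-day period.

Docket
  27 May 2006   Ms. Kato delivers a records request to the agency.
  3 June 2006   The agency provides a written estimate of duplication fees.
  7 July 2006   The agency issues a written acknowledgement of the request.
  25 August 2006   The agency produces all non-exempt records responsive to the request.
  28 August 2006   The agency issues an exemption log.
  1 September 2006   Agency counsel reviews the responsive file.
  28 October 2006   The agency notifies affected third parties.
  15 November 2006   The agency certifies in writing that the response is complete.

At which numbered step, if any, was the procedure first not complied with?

Step 2

Step 1 — counting 10 days from 27 May 2006 (when the request is received) gives a deadline of 6 June 2006; completed 3 June 2006, before the deadline.
Step 2 — must wait 36 days from 3 June 2006 (when the fee estimate is provided), so not before 9 July 2006; 7 July 2006 is 2 days before the earliest permitted date.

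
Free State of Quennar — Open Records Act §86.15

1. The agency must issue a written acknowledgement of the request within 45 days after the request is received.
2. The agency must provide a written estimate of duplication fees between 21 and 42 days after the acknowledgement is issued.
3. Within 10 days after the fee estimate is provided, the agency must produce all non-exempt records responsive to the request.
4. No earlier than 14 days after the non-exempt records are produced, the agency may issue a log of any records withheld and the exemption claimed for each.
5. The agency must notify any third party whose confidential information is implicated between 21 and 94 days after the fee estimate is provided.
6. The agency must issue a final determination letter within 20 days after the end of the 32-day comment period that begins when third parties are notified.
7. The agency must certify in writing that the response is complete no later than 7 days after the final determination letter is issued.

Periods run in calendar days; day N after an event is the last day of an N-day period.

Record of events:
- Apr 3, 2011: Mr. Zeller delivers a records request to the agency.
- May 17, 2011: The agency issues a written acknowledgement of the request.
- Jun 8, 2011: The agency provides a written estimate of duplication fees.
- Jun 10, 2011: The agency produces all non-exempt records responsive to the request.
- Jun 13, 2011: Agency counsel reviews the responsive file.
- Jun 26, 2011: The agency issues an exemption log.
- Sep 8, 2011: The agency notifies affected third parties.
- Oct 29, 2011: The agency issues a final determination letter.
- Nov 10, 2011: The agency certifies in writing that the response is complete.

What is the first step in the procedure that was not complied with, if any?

Step 7

(1) due by Apr 3, 2011 + 45 days = May 18, 2011; May 17, 2011 is within that limit.
(2) the permitted window runs from May 17, 2011 + 21 = Jun 7, 2011 to May 17, 2011 + 42 = Jun 28, 2011; Jun 8, 2011 falls inside that range.
(3) due by Jun 8, 2011 + 10 days = Jun 18, 2011; completed Jun 10, 2011, before the deadline.
(4) permitted from Jun 10, 2011 + 14 days = Jun 24, 2011 onward; done Jun 26, 2011 — permitted.
(5) the permitted window runs from Jun 8, 2011 + 21 = Jun 29, 2011 to Jun 8, 2011 + 94 = Sep 10, 2011; done Sep 8, 2011, which is between those dates.
(6) due by Oct 10, 2011 + 20 days = Oct 30, 2011; done Oct 29, 2011 — timely.
(7) due by Oct 29, 2011 + 7 days = Nov 5, 2011; done Nov 10, 2011 — 5 days late.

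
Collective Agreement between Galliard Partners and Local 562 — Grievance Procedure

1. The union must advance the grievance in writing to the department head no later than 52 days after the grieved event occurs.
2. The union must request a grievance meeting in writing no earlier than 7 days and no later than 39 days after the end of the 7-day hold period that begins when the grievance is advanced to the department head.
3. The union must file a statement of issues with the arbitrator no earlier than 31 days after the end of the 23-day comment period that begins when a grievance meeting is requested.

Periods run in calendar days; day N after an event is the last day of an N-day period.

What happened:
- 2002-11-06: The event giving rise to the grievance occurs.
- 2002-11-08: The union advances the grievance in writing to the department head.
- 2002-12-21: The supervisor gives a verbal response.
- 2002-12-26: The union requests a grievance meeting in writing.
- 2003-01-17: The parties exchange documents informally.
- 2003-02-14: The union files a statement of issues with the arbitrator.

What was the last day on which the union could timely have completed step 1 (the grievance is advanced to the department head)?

Step 1 runs from 2002-11-06, when the grieved event occurs. 52 days after 2002-11-06 is 2002-12-28.

2002-12-28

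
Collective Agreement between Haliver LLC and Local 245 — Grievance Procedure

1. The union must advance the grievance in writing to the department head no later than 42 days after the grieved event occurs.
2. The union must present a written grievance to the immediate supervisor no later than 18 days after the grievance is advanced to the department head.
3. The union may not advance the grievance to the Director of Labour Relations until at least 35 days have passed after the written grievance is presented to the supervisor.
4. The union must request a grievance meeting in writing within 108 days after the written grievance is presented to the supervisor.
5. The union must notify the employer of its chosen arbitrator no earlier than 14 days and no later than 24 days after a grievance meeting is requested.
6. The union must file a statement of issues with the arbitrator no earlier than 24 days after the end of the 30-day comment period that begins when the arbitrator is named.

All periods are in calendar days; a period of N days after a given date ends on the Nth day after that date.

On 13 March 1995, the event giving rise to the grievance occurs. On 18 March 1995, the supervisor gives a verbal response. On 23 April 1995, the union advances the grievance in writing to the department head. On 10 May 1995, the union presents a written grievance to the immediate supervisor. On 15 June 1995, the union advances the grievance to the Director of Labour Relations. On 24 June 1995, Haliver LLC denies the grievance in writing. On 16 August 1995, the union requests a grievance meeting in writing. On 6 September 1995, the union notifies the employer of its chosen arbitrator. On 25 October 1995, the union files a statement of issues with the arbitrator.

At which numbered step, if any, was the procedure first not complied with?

Step 1 — counting 42 days from 13 March 1995 (when the grieved event occurs) gives a deadline of 24 April 1995; 23 April 1995 is within that limit.
Step 2 — counting 18 days from 23 April 1995 (when the grievance is advanced to the department head) gives a deadline of 11 May 1995; completed 10 May 1995, before the deadline.
Step 3 — must wait 35 days from 10 May 1995 (when the written grievance is presented to the supervisor), so not before 14 June 1995; 15 June 1995 is on or after that date.
Step 4 — counting 108 days from 10 May 1995 (when the written grievance is presented to the supervisor) gives a deadline of 26 August 1995; completed 16 August 1995, before the deadline.
Step 5 — 14 and 24 days from 16 August 1995 (when a grievance meeting is requested) are 30 August 1995 and 9 September 1995 respectively; done 6 September 1995, which is between those dates.
Step 6 — must wait 24 days from 6 October 1995 (end of the 30-day comment period, which began when the arbitrator is named on 6 September 1995), so not before 30 October 1995; done 25 October 1995 — 5 days too early.
That is the first point of non-compliance.

Step 6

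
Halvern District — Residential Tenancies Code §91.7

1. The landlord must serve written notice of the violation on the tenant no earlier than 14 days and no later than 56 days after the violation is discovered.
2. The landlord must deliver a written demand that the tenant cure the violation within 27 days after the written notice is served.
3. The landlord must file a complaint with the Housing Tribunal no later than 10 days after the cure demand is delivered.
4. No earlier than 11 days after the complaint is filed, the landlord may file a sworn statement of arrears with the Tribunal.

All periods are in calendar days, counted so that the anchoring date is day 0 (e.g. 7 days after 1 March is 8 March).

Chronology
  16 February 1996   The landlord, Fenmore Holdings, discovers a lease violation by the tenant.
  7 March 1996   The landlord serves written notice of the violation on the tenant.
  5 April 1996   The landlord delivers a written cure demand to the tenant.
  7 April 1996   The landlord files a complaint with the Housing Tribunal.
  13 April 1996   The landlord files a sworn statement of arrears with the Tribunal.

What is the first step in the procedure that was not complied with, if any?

Step 1 — 14 and 56 days from 16 February 1996 (when the violation is discovered) are 1 March 1996 and 12 April 1996 respectively; done 7 March 1996 — within the window.
Step 2 — counting 27 days from 7 March 1996 (when the written notice is served) gives a deadline of 3 April 1996; done 5 April 1996 — 2 days late.
The procedure was therefore not followed at step 2.

Step 2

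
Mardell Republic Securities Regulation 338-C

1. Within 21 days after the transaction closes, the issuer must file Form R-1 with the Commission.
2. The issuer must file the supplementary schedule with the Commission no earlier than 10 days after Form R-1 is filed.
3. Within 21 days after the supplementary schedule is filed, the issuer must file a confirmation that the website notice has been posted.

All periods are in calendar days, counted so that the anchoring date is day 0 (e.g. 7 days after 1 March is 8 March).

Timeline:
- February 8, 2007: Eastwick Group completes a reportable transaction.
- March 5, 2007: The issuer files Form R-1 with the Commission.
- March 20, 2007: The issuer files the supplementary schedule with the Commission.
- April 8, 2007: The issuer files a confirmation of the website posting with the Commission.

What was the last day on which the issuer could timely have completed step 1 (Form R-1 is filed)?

Step 1 runs from February 8, 2007, when the transaction closes. 21 days after February 8, 2007 is March 1, 2007.

March 1, 2007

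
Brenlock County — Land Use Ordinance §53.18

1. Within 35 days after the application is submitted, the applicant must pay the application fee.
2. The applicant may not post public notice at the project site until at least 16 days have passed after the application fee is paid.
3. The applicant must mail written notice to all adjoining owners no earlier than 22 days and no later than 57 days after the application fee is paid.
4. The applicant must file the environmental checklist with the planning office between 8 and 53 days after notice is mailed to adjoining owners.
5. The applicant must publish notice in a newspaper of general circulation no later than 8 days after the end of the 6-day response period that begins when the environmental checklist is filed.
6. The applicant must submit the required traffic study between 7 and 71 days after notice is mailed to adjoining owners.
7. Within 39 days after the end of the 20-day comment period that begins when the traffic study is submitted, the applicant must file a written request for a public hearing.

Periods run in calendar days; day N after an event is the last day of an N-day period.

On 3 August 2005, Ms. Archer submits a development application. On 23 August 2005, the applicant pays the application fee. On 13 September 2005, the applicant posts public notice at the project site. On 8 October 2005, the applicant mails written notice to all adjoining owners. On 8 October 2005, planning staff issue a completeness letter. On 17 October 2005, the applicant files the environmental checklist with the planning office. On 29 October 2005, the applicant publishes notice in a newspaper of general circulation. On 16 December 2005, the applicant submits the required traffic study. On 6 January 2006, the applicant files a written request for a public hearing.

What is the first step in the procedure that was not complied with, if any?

None — every step was satisfied

Step 1 — counting 35 days from 3 August 2005 (when the application is submitted) gives a deadline of 7 September 2005; 23 August 2005 is within that limit.
Step 2 — must wait 16 days from 23 August 2005 (when the application fee is paid), so not before 8 September 2005; 13 September 2005 is on or after that date.
Step 3 — 22 and 57 days from 23 August 2005 (when the application fee is paid) are 14 September 2005 and 19 October 2005 respectively; done 8 October 2005, which is between those dates.
Step 4 — 8 and 53 days from 8 October 2005 (when notice is mailed to adjoining owners) are 16 October 2005 and 30 November 2005 respectively; done 17 October 2005, which is between those dates.
Step 5 — counting 8 days from 23 October 2005 (end of the 6-day response period, which began when the environmental checklist is filed on 17 October 2005) gives a deadline of 31 October 2005; completed 29 October 2005, before the deadline.
Step 6 — 7 and 71 days from 8 October 2005 (when notice is mailed to adjoining owners) are 15 October 2005 and 18 December 2005 respectively; done 16 December 2005, which is between those dates.
Step 7 — counting 39 days from 5 January 2006 (end of the 20-day comment period, which began when the traffic study is submitted on 16 December 2005) gives a deadline of 13 February 2006; completed 6 January 2006, before the deadline.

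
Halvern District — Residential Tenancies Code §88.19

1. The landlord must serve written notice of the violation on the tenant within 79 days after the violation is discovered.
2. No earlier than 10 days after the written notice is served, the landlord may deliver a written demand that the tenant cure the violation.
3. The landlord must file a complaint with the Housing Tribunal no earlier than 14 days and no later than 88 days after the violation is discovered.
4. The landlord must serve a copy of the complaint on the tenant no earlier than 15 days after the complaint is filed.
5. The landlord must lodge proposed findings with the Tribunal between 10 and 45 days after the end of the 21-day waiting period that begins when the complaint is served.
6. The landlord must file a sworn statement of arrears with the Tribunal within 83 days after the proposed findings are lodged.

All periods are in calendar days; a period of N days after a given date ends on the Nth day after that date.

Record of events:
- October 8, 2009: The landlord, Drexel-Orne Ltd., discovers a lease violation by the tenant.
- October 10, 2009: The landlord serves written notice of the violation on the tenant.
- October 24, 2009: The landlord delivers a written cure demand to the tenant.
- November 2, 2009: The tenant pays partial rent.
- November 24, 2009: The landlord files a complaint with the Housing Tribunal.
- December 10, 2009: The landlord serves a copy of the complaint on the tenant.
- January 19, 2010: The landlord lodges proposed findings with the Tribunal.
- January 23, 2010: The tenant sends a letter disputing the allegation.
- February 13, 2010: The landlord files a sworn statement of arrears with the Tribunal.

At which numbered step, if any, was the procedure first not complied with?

Step 1: 79 days after October 8, 2009 (when the violation is discovered) is December 26, 2009; completed October 10, 2009, before the deadline.
Step 2: the earliest permitted date is 10 days after October 10, 2009 (when the written notice is served), i.e. October 20, 2009; done October 24, 2009, after the minimum wait.
Step 3: the window is 14–88 days after October 8, 2009 (when the violation is discovered), so October 22, 2009 through January 4, 2010; done November 24, 2009 — within the window.
Step 4: the earliest permitted date is 15 days after November 24, 2009 (when the complaint is filed), i.e. December 9, 2009; done December 10, 2009, after the minimum wait.
Step 5: the window is 10–45 days after December 31, 2009 (end of the 21-day waiting period, which began when the complaint is served on December 10, 2009), so January 10, 2010 through February 14, 2010; done January 19, 2010 — within the window.
Step 6: 83 days after January 19, 2010 (when the proposed findings are lodged) is April 12, 2010; done February 13, 2010 — timely.

None — every step was satisfied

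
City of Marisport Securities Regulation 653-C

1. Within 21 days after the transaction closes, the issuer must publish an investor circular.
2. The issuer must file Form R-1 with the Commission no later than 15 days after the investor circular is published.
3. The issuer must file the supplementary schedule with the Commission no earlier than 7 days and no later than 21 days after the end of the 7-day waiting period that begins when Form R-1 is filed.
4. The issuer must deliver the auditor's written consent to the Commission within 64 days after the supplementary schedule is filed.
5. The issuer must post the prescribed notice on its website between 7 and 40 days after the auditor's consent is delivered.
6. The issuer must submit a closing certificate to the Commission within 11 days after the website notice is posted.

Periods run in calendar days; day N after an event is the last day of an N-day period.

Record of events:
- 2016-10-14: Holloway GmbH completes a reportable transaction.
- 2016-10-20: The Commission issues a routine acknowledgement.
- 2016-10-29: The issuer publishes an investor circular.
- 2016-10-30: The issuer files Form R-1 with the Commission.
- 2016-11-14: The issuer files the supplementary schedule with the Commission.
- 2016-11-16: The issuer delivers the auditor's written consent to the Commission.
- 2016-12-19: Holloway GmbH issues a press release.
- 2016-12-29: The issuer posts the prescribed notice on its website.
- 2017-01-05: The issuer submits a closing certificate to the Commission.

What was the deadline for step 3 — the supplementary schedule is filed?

2016-11-27

Form R-1 is filed on 2016-10-30; the 7-day waiting period therefore ends 2016-11-06, and step 3 runs from that date. The window is 7–21 days after 2016-11-06; it closes on 2016-11-27.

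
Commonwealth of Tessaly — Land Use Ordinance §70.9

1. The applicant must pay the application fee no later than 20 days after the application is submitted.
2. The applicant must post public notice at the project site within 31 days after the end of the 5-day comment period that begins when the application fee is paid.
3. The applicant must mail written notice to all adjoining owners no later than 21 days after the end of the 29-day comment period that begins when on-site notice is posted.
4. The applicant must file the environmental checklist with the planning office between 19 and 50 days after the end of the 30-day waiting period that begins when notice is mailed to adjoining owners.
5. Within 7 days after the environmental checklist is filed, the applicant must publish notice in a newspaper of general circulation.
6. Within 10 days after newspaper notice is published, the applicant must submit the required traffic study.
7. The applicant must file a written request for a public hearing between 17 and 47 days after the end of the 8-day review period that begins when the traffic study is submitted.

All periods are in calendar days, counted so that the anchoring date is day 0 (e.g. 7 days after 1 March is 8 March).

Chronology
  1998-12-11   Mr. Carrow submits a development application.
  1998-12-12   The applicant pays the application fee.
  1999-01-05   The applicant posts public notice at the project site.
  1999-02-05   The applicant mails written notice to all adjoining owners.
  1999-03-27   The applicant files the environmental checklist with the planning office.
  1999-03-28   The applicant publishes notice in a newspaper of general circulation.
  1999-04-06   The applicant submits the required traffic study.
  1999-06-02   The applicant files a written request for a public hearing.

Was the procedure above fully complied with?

Step 1: 20 days after 1998-12-11 (when the application is submitted) is 1998-12-31; 1998-12-12 is within that limit.
Step 2: 31 days after 1998-12-17 (end of the 5-day comment period, which began when the application fee is paid on 1998-12-12) is 1999-01-17; completed 1999-01-05, before the deadline.
Step 3: 21 days after 1999-02-03 (end of the 29-day comment period, which began when on-site notice is posted on 1999-01-05) is 1999-02-24; 1999-02-05 is within that limit.
Step 4: the window is 19–50 days after 1999-03-07 (end of the 30-day waiting period, which began when notice is mailed to adjoining owners on 1999-02-05), so 1999-03-26 through 1999-04-26; 1999-03-27 falls inside that range.
Step 5: 7 days after 1999-03-27 (when the environmental checklist is filed) is 1999-04-03; done 1999-03-28 — timely.
Step 6: 10 days after 1999-03-28 (when newspaper notice is published) is 1999-04-07; 1999-04-06 is within that limit.
Step 7: the window is 17–47 days after 1999-04-14 (end of the 8-day review period, which began when the traffic study is submitted on 1999-04-06), so 1999-05-01 through 1999-05-31; done 1999-06-02 — 2 days after the window closed.

No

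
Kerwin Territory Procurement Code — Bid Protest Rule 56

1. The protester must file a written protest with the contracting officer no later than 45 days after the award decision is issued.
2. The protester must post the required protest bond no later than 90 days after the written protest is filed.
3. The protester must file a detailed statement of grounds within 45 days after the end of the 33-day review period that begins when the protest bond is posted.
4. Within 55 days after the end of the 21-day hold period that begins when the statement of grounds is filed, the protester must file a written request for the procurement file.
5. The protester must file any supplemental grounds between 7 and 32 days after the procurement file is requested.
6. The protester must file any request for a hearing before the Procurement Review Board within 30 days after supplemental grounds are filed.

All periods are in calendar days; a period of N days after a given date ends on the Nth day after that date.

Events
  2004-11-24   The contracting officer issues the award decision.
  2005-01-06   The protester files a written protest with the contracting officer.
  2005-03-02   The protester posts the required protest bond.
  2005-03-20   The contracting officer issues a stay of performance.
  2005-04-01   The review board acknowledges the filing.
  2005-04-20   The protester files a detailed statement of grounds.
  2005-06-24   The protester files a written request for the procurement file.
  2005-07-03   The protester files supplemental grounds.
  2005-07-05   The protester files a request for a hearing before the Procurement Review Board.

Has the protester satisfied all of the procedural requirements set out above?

Yes

Step 1 — counting 45 days from 2004-11-24 (when the award decision is issued) gives a deadline of 2005-01-08; done 2005-01-06 — timely.
Step 2 — counting 90 days from 2005-01-06 (when the written protest is filed) gives a deadline of 2005-04-06; completed 2005-03-02, before the deadline.
Step 3 — counting 45 days from 2005-04-04 (end of the 33-day review period, which began when the protest bond is posted on 2005-03-02) gives a deadline of 2005-05-19; done 2005-04-20 — timely.
Step 4 — counting 55 days from 2005-05-11 (end of the 21-day hold period, which began when the statement of grounds is filed on 2005-04-20) gives a deadline of 2005-07-05; completed 2005-06-24, before the deadline.
Step 5 — 7 and 32 days from 2005-06-24 (when the procurement file is requested) are 2005-07-01 and 2005-07-26 respectively; 2005-07-03 falls inside that range.
Step 6 — counting 30 days from 2005-07-03 (when supplemental grounds are filed) gives a deadline of 2005-08-02; completed 2005-07-05, before the deadline.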